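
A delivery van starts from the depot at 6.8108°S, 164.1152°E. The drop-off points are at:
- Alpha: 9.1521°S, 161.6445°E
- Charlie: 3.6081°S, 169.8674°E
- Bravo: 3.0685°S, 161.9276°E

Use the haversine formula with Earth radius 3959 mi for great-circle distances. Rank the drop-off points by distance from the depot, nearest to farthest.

Alpha, Bravo, Charlie

Distances from the depot:
Alpha 9.1521°S, 161.6445°E: 234.0 mi
Bravo 3.0685°S, 161.9276°E: 299.2 mi
Charlie 3.6081°S, 169.8674°E: 453.4 mi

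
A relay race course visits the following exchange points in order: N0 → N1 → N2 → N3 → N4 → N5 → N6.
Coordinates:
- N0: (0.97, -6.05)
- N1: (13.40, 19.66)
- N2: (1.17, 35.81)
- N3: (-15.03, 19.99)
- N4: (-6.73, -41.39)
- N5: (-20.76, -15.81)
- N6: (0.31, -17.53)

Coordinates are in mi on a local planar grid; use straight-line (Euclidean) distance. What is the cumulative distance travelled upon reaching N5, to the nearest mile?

163 mi

Leg distances:
N0→N1: 28.6 mi  (cumulative 28.6 mi)
N1→N2: 20.3 mi  (cumulative 48.8 mi)
N2→N3: 22.6 mi  (cumulative 71.5 mi)
N3→N4: 61.9 mi  (cumulative 133.4 mi)
N4→N5: 29.2 mi  (cumulative 162.6 mi)
Cumulative distance at N5 ≈ 163 mi.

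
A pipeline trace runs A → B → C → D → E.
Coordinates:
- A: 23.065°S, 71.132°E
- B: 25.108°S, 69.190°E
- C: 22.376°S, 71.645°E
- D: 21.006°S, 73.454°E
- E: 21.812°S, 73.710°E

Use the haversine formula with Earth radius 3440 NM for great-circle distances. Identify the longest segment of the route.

B–C

Leg distances:
A→B: 162.4 NM
B→C: 212.4 NM
C→D: 130.2 NM
D→E: 50.5 NM
The longest leg is B–C at 212.4 NM.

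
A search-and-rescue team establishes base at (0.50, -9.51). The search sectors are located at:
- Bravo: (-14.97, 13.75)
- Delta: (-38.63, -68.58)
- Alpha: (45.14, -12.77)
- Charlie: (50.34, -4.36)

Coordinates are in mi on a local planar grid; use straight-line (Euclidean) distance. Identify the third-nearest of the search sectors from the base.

Charlie

Distance to each, sorted:
Bravo: 27.9 mi
Alpha: 44.8 mi
Charlie: 50.1 mi
Delta: 70.9 mi
The third-nearest is Charlie at 50.1 mi.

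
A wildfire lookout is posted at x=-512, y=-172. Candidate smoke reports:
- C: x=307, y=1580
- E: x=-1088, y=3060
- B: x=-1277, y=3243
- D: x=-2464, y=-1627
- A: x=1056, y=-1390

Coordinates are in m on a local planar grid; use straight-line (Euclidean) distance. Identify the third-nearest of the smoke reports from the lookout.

D

Distances from the lookout (x=-512, y=-172):
C: 1934.0 m
A: 1985.5 m
D: 2434.6 m
E: 3282.9 m
B: 3499.6 m
The third-nearest is D at 2434.6 m.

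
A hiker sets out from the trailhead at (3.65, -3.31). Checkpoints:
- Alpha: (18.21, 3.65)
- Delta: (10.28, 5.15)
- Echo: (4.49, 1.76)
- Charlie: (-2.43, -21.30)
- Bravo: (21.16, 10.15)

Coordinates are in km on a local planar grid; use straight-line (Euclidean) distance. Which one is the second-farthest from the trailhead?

Distances from the trailhead ((3.65, -3.31)):
Bravo: 22.1 km
Charlie: 19.0 km
Alpha: 16.1 km
Delta: 10.7 km
Echo: 5.1 km
The second-farthest is Charlie at 19.0 km.

Charlie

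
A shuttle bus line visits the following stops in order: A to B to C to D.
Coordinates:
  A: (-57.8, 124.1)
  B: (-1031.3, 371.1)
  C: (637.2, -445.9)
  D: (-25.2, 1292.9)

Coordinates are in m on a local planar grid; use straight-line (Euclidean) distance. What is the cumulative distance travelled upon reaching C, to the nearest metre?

Leg distances:
A→B: 1004.3 m  (cumulative 1004.3 m)
B→C: 1857.8 m  (cumulative 2862.1 m)
Cumulative distance at C ≈ 2862 m.

2862 m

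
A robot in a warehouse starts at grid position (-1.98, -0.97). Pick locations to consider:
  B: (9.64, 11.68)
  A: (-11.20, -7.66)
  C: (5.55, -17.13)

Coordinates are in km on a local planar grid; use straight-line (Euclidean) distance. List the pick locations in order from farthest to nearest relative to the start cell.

Computing each straight-line distance from (-1.98, -0.97):
C (5.55, -17.13): 17.8 km
B (9.64, 11.68): 17.2 km
A (-11.20, -7.66): 11.4 km

C, B, A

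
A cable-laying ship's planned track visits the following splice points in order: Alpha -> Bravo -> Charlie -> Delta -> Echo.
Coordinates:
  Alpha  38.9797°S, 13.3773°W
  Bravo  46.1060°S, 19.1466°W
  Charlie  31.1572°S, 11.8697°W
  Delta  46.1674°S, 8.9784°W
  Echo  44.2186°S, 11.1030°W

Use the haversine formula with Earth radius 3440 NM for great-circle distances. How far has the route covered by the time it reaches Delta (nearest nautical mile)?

Leg distances:
Alpha→Bravo: 497.9 NM  (cumulative 497.9 NM)
Bravo→Charlie: 959.2 NM  (cumulative 1457.0 NM)
Charlie→Delta: 911.2 NM  (cumulative 2368.2 NM)
Cumulative distance at Delta ≈ 2368 NM.

2368 NM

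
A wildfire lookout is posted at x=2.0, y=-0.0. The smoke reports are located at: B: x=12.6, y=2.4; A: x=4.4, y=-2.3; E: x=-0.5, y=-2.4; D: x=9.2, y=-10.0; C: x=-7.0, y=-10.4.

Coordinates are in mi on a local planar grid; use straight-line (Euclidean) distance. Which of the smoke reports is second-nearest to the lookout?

E

Distances from the lookout (x=2.0, y=-0.0):
A: 3.3 mi
E: 3.5 mi
B: 10.9 mi
D: 12.3 mi
C: 13.8 mi
The second-nearest is E at 3.5 mi.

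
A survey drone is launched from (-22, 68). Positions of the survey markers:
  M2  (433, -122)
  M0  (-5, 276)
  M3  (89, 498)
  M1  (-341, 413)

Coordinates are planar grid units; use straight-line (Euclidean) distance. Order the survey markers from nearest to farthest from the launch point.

M0, M3, M1, M2

Distance from the launch point at (-22, 68) to each:
M0 (-5, 276): 208.7
M3 (89, 498): 444.1
M1 (-341, 413): 469.9
M2 (433, -122): 493.1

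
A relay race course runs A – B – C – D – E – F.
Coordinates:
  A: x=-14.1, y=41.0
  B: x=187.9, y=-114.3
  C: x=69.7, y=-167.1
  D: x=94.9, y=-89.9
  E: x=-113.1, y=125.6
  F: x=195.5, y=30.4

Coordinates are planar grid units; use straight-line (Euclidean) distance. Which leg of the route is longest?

E–F

Leg distances:
A→B: 254.8
B→C: 129.5
C→D: 81.2
D→E: 299.5
E→F: 323.0
The longest leg is E–F at 323.0.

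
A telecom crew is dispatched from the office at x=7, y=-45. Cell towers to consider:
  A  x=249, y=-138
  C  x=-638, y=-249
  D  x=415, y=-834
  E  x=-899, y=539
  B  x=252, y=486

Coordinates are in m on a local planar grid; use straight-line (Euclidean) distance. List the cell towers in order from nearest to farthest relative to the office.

Computing each straight-line distance from x=7, y=-45:
A x=249, y=-138: 259.3 m
B x=252, y=486: 584.8 m
C x=-638, y=-249: 676.5 m
D x=415, y=-834: 888.2 m
E x=-899, y=539: 1077.9 m

A, B, C, D, E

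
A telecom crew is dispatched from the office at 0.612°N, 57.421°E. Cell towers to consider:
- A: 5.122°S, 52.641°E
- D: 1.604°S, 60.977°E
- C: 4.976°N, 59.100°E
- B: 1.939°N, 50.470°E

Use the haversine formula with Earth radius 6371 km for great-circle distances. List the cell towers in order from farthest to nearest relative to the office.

Distance from the office at 0.612°N, 57.421°E to each:
A 5.122°S, 52.641°E: 829.7 km
B 1.939°N, 50.470°E: 786.7 km
C 4.976°N, 59.100°E: 519.8 km
D 1.604°S, 60.977°E: 465.9 km

A, B, C, D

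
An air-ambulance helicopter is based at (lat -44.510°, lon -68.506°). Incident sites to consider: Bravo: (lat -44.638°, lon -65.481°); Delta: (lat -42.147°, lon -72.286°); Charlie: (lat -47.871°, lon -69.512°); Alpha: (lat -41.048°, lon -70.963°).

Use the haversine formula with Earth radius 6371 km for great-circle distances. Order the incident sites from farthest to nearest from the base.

Alpha, Delta, Charlie, Bravo

Distance from the base at (lat -44.510°, lon -68.506°) to each:
Alpha (lat -41.048°, lon -70.963°): 434.0 km
Delta (lat -42.147°, lon -72.286°): 403.1 km
Charlie (lat -47.871°, lon -69.512°): 381.7 km
Bravo (lat -44.638°, lon -65.481°): 240.0 km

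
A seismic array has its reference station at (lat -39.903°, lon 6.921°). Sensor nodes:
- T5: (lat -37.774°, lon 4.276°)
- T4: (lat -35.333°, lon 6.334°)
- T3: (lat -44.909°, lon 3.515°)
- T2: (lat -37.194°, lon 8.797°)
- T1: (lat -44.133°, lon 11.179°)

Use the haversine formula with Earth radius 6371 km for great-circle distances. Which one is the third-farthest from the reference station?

T4

Distance to each, sorted:
T3: 622.8 km
T1: 587.2 km
T4: 510.8 km
T2: 342.5 km
T5: 329.4 km
The third-farthest is T4 at 510.8 km.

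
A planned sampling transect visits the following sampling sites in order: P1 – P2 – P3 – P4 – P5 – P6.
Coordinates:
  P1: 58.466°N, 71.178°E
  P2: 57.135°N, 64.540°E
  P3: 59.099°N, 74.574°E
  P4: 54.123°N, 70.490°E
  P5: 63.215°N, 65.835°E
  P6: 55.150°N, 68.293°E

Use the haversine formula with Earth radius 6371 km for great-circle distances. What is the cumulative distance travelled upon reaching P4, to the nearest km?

Leg distances:
P1→P2: 420.0 km  (cumulative 420.0 km)
P2→P3: 627.7 km  (cumulative 1047.8 km)
P3→P4: 606.9 km  (cumulative 1654.6 km)
Cumulative distance at P4 ≈ 1655 km.

1655 km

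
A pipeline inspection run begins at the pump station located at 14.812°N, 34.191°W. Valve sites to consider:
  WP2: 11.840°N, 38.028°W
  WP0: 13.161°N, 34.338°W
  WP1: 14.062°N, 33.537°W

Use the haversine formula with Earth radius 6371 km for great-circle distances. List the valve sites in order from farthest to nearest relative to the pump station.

Computing each great-circle distance from 14.812°N, 34.191°W:
WP2 11.840°N, 38.028°W: 530.6 km
WP0 13.161°N, 34.338°W: 184.3 km
WP1 14.062°N, 33.537°W: 109.2 km

WP2, WP0, WP1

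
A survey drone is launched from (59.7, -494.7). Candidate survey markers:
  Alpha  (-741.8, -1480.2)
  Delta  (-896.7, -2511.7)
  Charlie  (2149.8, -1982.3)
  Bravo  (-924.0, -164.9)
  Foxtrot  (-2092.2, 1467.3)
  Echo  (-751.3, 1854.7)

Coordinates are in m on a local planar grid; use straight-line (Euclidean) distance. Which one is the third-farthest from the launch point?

Distance to each, sorted:
Foxtrot: 2912.1 m
Charlie: 2565.4 m
Echo: 2485.4 m
Delta: 2232.3 m
Alpha: 1270.3 m
Bravo: 1037.5 m
The third-farthest is Echo at 2485.4 m.

Echo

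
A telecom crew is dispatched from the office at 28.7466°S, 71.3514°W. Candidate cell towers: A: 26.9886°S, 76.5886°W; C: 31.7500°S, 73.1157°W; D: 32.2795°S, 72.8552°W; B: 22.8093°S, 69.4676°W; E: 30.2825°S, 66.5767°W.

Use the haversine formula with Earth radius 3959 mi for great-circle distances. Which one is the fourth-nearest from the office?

A

Distance to each, sorted:
C: 232.7 mi
D: 260.0 mi
E: 306.1 mi
A: 342.2 mi
B: 426.6 mi
The fourth-nearest is A at 342.2 mi.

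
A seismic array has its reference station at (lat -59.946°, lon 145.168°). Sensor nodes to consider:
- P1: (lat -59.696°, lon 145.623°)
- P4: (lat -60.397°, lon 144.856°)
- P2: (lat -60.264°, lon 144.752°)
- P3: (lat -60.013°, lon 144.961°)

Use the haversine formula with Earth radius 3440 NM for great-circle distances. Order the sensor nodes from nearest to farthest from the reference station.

Distance from the reference station at (lat -59.946°, lon 145.168°) to each:
P3 (lat -60.013°, lon 144.961°): 7.4 NM
P1 (lat -59.696°, lon 145.623°): 20.3 NM
P2 (lat -60.264°, lon 144.752°): 22.8 NM
P4 (lat -60.397°, lon 144.856°): 28.6 NM

P3, P1, P2, P4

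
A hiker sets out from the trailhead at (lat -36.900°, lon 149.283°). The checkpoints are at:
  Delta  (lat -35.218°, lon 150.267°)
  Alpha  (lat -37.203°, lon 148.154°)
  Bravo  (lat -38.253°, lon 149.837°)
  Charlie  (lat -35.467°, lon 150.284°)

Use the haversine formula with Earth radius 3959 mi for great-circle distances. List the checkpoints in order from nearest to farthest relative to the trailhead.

Computing each great-circle distance from (lat -36.900°, lon 149.283°):
Alpha (lat -37.203°, lon 148.154°): 65.7 mi
Bravo (lat -38.253°, lon 149.837°): 98.3 mi
Charlie (lat -35.467°, lon 150.284°): 113.7 mi
Delta (lat -35.218°, lon 150.267°): 128.6 mi

Alpha, Bravo, Charlie, Delta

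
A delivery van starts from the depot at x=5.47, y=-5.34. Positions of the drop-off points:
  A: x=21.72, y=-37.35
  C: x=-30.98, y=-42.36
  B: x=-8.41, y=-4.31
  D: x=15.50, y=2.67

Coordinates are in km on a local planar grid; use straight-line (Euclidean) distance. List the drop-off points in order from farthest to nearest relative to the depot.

C, A, B, D

Distance from the depot at x=5.47, y=-5.34 to each:
C x=-30.98, y=-42.36: 52.0 km
A x=21.72, y=-37.35: 35.9 km
B x=-8.41, y=-4.31: 13.9 km
D x=15.50, y=2.67: 12.8 km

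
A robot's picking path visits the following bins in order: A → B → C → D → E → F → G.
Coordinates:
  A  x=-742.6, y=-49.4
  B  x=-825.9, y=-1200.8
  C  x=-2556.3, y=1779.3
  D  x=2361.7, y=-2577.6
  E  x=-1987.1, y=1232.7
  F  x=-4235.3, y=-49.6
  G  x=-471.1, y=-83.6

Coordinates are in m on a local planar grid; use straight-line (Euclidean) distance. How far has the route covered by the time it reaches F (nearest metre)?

Leg distances:
A→B: 1154.4 m  (cumulative 1154.4 m)
B→C: 3446.1 m  (cumulative 4600.5 m)
C→D: 6570.3 m  (cumulative 11170.8 m)
D→E: 5781.9 m  (cumulative 16952.7 m)
E→F: 2588.2 m  (cumulative 19540.9 m)
Cumulative distance at F ≈ 19541 m.

19541 m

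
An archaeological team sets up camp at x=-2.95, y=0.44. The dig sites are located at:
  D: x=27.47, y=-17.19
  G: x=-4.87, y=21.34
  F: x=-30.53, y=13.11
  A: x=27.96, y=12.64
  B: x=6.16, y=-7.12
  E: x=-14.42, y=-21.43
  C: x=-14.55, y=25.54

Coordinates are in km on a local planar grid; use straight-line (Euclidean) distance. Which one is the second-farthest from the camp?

Distances from the camp (x=-2.95, y=0.44):
D: 35.2 km
A: 33.2 km
F: 30.4 km
C: 27.7 km
E: 24.7 km
G: 21.0 km
B: 11.8 km
The second-farthest is A at 33.2 km.

A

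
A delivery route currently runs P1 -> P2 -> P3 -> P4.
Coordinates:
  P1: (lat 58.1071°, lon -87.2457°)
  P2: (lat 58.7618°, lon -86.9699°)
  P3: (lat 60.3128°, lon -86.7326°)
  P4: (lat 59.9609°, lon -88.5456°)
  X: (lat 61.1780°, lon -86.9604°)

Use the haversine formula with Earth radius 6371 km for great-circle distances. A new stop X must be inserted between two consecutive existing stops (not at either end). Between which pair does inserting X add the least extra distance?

between P3 and P4

Added distance for inserting X between each consecutive pair:
P1–P2: 536.0 km
P2–P3: 192.7 km
P3–P4: 149.9 km
Smallest added distance is 149.9 km, inserting between P3 and P4.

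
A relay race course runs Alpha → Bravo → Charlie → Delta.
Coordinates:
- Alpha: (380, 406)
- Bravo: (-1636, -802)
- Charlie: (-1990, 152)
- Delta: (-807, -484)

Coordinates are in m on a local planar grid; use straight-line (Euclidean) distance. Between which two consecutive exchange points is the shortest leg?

Bravo–Charlie

Leg distances:
Alpha→Bravo: 2350.2 m
Bravo→Charlie: 1017.6 m
Charlie→Delta: 1343.1 m
The shortest leg is Bravo–Charlie at 1017.6 m.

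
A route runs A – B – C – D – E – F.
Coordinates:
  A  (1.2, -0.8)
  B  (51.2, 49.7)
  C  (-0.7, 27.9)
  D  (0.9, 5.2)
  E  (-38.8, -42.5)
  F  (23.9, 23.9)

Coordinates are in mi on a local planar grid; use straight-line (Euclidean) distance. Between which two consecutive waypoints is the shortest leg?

C–D

Leg distances:
A→B: 71.1 mi
B→C: 56.3 mi
C→D: 22.8 mi
D→E: 62.1 mi
E→F: 91.3 mi
The shortest leg is C–D at 22.8 mi.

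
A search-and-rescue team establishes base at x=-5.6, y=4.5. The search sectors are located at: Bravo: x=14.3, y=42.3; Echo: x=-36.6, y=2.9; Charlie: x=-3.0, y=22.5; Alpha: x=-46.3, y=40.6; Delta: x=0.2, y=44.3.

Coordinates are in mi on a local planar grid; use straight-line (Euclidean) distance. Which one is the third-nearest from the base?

Delta

Distance to each, sorted:
Charlie: 18.2 mi
Echo: 31.0 mi
Delta: 40.2 mi
Bravo: 42.7 mi
Alpha: 54.4 mi
The third-nearest is Delta at 40.2 mi.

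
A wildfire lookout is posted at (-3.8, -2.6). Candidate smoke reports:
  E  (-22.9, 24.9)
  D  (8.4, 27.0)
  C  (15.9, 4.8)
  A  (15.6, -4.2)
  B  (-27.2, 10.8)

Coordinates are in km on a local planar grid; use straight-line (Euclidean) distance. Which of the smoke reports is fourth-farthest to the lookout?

Distance to each, sorted:
E: 33.5 km
D: 32.0 km
B: 27.0 km
C: 21.0 km
A: 19.5 km
The fourth-farthest is C at 21.0 km.

C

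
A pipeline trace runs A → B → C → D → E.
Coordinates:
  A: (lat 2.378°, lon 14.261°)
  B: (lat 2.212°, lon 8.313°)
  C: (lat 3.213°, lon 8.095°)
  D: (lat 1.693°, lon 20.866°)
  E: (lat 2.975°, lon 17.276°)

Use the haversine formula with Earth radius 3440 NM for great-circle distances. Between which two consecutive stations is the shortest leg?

Leg distances:
A→B: 357.0 NM
B→C: 61.5 NM
C→D: 771.5 NM
D→E: 228.7 NM
The shortest leg is B–C at 61.5 NM.

B–C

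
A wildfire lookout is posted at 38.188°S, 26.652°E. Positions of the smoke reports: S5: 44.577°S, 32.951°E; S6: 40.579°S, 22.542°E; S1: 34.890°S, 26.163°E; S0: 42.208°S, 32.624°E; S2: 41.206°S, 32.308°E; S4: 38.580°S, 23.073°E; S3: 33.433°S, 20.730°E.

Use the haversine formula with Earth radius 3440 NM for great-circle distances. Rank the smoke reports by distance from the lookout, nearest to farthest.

Distance from the lookout at 38.188°S, 26.652°E to each:
S4 38.580°S, 23.073°E: 170.1 NM
S1 34.890°S, 26.163°E: 199.4 NM
S6 40.579°S, 22.542°E: 238.7 NM
S2 41.206°S, 32.308°E: 317.9 NM
S0 42.208°S, 32.624°E: 364.9 NM
S3 33.433°S, 20.730°E: 405.6 NM
S5 44.577°S, 32.951°E: 476.8 NM

S4, S1, S6, S2, S0, S3, S5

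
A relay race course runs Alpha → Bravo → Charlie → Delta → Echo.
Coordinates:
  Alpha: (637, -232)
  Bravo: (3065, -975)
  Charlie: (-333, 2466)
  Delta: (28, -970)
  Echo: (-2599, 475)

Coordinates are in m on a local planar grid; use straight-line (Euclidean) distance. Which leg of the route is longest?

Bravo–Charlie

Leg distances:
Alpha→Bravo: 2539.1 m
Bravo→Charlie: 4836.0 m
Charlie→Delta: 3454.9 m
Delta→Echo: 2998.2 m
The longest leg is Bravo–Charlie at 4836.0 m.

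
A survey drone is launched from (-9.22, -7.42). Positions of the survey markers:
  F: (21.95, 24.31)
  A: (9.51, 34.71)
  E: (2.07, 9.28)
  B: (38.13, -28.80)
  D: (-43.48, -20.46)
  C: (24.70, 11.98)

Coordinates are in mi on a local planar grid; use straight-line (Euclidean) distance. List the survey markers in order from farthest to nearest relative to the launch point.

B, A, F, C, D, E

Distance from the launch point at (-9.22, -7.42) to each:
B (38.13, -28.80): 52.0 mi
A (9.51, 34.71): 46.1 mi
F (21.95, 24.31): 44.5 mi
C (24.70, 11.98): 39.1 mi
D (-43.48, -20.46): 36.7 mi
E (2.07, 9.28): 20.2 mi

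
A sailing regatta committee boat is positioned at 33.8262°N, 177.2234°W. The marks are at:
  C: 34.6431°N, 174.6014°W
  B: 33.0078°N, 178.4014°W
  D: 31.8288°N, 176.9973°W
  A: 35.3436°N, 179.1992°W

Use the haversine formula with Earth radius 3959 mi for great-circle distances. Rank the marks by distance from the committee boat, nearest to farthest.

B, D, A, C

Distance from the committee boat at 33.8262°N, 177.2234°W to each:
B 33.0078°N, 178.4014°W: 88.4 mi
D 31.8288°N, 176.9973°W: 138.6 mi
A 35.3436°N, 179.1992°W: 153.7 mi
C 34.6431°N, 174.6014°W: 160.1 mi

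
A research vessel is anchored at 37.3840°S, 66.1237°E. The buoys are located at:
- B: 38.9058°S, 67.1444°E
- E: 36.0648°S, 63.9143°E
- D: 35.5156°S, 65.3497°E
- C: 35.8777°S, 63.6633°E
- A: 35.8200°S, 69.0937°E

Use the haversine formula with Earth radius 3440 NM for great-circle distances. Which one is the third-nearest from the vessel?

E

Distances from the vessel (37.3840°S, 66.1237°E):
B: 103.3 NM
D: 118.2 NM
E: 132.6 NM
C: 149.1 NM
A: 171.2 NM
The third-nearest is E at 132.6 NM.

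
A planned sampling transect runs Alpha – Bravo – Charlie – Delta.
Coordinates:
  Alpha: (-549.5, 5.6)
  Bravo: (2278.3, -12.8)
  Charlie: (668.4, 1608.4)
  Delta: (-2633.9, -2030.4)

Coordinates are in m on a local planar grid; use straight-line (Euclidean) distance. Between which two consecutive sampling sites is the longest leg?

Charlie–Delta

Leg distances:
Alpha→Bravo: 2827.9 m
Bravo→Charlie: 2284.7 m
Charlie→Delta: 4913.9 m
The longest leg is Charlie–Delta at 4913.9 m.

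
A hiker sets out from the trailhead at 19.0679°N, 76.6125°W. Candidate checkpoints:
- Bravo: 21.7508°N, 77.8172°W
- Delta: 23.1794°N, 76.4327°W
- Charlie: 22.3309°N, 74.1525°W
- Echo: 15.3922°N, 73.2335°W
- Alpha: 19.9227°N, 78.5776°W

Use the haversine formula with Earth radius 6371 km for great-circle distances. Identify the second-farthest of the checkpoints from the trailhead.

Delta

Distances from the trailhead (19.0679°N, 76.6125°W):
Echo: 543.9 km
Delta: 457.6 km
Charlie: 444.0 km
Bravo: 323.7 km
Alpha: 226.9 km
The second-farthest is Delta at 457.6 km.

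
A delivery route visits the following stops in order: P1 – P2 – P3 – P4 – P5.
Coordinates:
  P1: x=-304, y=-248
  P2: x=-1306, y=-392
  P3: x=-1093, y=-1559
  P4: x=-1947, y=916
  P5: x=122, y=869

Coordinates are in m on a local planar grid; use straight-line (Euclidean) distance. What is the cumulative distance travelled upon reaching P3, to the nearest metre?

2199 m

Leg distances:
P1→P2: 1012.3 m  (cumulative 1012.3 m)
P2→P3: 1186.3 m  (cumulative 2198.6 m)
Cumulative distance at P3 ≈ 2199 m.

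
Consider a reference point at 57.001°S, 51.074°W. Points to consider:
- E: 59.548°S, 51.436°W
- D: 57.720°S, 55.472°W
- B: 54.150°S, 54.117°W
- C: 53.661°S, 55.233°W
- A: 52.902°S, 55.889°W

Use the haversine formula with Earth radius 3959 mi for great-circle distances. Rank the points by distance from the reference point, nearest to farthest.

D, E, B, C, A

Distances from the reference point:
D 57.720°S, 55.472°W: 171.2 mi
E 59.548°S, 51.436°W: 176.5 mi
B 54.150°S, 54.117°W: 230.0 mi
C 53.661°S, 55.233°W: 282.7 mi
A 52.902°S, 55.889°W: 341.5 mi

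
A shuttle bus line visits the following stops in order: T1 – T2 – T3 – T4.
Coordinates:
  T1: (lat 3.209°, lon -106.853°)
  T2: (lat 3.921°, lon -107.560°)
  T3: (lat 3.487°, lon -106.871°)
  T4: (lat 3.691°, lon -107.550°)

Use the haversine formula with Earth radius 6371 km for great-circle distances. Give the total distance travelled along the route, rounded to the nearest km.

281 km

Leg distances:
T1→T2: 111.5 km  (cumulative 111.5 km)
T2→T3: 90.4 km  (cumulative 201.9 km)
T3→T4: 78.7 km  (cumulative 280.6 km)
Total route length ≈ 281 km.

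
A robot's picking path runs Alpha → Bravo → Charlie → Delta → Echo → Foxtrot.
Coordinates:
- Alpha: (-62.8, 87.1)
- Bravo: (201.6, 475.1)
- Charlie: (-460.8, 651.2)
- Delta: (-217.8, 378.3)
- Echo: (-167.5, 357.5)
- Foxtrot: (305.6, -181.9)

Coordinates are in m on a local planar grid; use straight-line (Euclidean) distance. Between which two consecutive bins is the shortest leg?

Delta–Echo

Leg distances:
Alpha→Bravo: 469.5 m
Bravo→Charlie: 685.4 m
Charlie→Delta: 365.4 m
Delta→Echo: 54.4 m
Echo→Foxtrot: 717.5 m
The shortest leg is Delta–Echo at 54.4 m.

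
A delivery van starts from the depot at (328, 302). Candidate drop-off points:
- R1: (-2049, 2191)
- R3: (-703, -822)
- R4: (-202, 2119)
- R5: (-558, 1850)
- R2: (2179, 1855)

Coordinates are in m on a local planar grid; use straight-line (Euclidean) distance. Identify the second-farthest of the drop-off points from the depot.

R2

Distances from the depot ((328, 302)):
R1: 3036.2 m
R2: 2416.2 m
R4: 1892.7 m
R5: 1783.6 m
R3: 1525.2 m
The second-farthest is R2 at 2416.2 m.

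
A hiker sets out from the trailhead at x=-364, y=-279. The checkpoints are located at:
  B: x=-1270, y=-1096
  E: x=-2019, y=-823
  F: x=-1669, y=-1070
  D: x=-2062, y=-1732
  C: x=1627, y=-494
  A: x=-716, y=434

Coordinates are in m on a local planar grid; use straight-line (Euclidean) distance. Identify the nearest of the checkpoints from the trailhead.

Distance to each, sorted:
A: 795.2 m
B: 1220.0 m
F: 1526.0 m
E: 1742.1 m
C: 2002.6 m
D: 2234.8 m
The nearest is A at 795.2 m.

A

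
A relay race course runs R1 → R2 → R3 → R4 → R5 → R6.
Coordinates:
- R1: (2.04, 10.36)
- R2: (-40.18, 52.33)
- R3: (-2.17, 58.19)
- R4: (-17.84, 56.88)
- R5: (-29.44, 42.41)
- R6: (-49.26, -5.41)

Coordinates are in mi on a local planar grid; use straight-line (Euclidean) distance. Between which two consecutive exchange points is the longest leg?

R1–R2

Leg distances:
R1→R2: 59.5 mi
R2→R3: 38.5 mi
R3→R4: 15.7 mi
R4→R5: 18.5 mi
R5→R6: 51.8 mi
The longest leg is R1–R2 at 59.5 mi.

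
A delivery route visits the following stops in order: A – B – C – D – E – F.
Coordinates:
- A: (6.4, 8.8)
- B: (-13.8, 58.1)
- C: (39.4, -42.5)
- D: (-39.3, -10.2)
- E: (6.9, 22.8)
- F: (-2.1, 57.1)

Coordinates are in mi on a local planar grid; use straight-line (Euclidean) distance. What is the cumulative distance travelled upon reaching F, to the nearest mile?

Leg distances:
A→B: 53.3 mi  (cumulative 53.3 mi)
B→C: 113.8 mi  (cumulative 167.1 mi)
C→D: 85.1 mi  (cumulative 252.1 mi)
D→E: 56.8 mi  (cumulative 308.9 mi)
E→F: 35.5 mi  (cumulative 344.4 mi)
Cumulative distance at F ≈ 344 mi.

344 mi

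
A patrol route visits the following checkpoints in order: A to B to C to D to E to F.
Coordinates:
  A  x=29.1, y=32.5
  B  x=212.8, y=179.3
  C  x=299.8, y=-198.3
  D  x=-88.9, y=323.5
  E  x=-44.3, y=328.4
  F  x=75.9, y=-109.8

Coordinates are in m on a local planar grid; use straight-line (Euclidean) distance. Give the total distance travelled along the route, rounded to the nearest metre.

1773 m

Leg distances:
A→B: 235.2 m  (cumulative 235.2 m)
B→C: 387.5 m  (cumulative 622.6 m)
C→D: 650.7 m  (cumulative 1273.3 m)
D→E: 44.9 m  (cumulative 1318.2 m)
E→F: 454.4 m  (cumulative 1772.6 m)
Total route length ≈ 1773 m.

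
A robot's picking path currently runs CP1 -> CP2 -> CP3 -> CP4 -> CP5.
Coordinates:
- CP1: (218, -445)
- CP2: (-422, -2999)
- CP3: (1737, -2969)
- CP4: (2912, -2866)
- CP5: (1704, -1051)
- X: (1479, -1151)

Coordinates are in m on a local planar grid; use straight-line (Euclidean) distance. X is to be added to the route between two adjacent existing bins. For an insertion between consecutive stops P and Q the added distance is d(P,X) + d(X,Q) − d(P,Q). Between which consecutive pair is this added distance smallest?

Added distance for inserting X between each consecutive pair:
CP1–CP2: 1463.4 m
CP2–CP3: 2328.2 m
CP3–CP4: 2891.6 m
CP4–CP5: 300.9 m
Smallest added distance is 300.9 m, inserting between CP4 and CP5.

between CP4 and CP5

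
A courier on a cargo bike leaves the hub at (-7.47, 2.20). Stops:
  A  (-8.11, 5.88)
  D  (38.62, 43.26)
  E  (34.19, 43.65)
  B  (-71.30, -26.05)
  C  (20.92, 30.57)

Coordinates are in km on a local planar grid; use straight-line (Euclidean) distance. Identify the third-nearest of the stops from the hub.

E

Distance to each, sorted:
A: 3.7 km
C: 40.1 km
E: 58.8 km
D: 61.7 km
B: 69.8 km
The third-nearest is E at 58.8 km.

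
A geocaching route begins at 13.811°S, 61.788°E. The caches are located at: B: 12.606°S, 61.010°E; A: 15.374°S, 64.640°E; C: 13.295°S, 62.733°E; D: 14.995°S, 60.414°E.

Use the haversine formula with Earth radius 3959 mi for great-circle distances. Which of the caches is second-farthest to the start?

Distance to each, sorted:
A: 219.2 mi
D: 123.1 mi
B: 98.3 mi
C: 72.8 mi
The second-farthest is D at 123.1 mi.

D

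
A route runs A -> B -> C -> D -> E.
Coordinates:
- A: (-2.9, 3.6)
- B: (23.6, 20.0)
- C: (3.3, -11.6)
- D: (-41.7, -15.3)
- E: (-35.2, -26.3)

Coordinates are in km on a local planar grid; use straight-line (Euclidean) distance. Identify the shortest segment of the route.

D–E

Leg distances:
A→B: 31.2 km
B→C: 37.6 km
C→D: 45.2 km
D→E: 12.8 km
The shortest leg is D–E at 12.8 km.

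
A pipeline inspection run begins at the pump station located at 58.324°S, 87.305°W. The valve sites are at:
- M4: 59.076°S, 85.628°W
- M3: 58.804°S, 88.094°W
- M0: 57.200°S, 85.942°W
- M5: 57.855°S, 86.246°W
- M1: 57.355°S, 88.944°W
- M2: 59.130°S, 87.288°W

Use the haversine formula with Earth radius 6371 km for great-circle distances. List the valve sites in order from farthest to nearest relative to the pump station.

M0, M1, M4, M2, M5, M3

Distance from the pump station at 58.324°S, 87.305°W to each:
M0 57.200°S, 85.942°W: 148.8 km
M1 57.355°S, 88.944°W: 145.0 km
M4 59.076°S, 85.628°W: 128.0 km
M2 59.130°S, 87.288°W: 89.6 km
M5 57.855°S, 86.246°W: 81.2 km
M3 58.804°S, 88.094°W: 70.3 km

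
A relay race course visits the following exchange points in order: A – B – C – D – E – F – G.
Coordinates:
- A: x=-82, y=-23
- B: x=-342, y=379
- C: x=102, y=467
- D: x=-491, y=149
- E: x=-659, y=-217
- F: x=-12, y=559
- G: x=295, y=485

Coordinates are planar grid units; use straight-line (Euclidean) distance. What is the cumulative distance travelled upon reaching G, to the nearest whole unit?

3333

Leg distances:
A→B: 478.8  (cumulative 478.8)
B→C: 452.6  (cumulative 931.4)
C→D: 672.9  (cumulative 1604.3)
D→E: 402.7  (cumulative 2007.0)
E→F: 1010.3  (cumulative 3017.3)
F→G: 315.8  (cumulative 3333.1)
Cumulative distance at G ≈ 3333.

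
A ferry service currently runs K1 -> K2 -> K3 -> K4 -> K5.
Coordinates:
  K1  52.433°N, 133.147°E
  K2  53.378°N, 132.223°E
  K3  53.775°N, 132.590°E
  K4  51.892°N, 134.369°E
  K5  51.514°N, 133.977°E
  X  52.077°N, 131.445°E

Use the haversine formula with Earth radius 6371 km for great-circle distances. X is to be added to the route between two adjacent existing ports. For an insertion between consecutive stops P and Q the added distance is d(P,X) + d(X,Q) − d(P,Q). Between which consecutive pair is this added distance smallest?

between K1 and K2

Added distance for inserting X between each consecutive pair:
K1–K2: 154.3 km
K2–K3: 307.3 km
K3–K4: 164.0 km
K4–K5: 336.3 km
Smallest added distance is 154.3 km, inserting between K1 and K2.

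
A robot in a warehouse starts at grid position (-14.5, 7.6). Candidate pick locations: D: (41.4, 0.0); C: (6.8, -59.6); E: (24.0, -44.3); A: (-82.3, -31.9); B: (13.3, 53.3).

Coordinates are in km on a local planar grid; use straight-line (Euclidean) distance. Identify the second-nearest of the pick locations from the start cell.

Distances from the start cell ((-14.5, 7.6)):
B: 53.5 km
D: 56.4 km
E: 64.6 km
C: 70.5 km
A: 78.5 km
The second-nearest is D at 56.4 km.

D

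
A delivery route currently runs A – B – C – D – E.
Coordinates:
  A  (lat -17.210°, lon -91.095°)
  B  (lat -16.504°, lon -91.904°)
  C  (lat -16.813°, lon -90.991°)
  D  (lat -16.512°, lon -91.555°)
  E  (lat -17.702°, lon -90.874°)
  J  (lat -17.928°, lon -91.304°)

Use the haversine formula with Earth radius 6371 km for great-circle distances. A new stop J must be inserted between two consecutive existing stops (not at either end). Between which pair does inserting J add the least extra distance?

between D and E

Added distance for inserting J between each consecutive pair:
A–B: 137.0 km
B–C: 195.9 km
C–D: 219.3 km
D–E: 60.9 km
Smallest added distance is 60.9 km, inserting between D and E.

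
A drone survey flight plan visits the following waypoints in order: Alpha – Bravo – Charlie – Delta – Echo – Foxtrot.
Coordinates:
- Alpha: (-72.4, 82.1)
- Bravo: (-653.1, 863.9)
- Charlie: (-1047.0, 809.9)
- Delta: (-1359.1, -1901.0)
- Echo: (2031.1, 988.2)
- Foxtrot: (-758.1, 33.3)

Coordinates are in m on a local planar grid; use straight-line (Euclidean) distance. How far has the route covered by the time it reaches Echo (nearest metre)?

8555 m

Leg distances:
Alpha→Bravo: 973.9 m  (cumulative 973.9 m)
Bravo→Charlie: 397.6 m  (cumulative 1371.5 m)
Charlie→Delta: 2728.8 m  (cumulative 4100.3 m)
Delta→Echo: 4454.3 m  (cumulative 8554.6 m)
Cumulative distance at Echo ≈ 8555 m.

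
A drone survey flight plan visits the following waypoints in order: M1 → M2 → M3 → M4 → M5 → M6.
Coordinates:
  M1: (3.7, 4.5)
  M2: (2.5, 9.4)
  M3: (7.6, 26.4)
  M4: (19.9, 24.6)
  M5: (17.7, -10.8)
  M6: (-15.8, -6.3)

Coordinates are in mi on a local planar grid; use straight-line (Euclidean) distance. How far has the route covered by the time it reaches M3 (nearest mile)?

Leg distances:
M1→M2: 5.0 mi  (cumulative 5.0 mi)
M2→M3: 17.7 mi  (cumulative 22.8 mi)
Cumulative distance at M3 ≈ 23 mi.

23 mi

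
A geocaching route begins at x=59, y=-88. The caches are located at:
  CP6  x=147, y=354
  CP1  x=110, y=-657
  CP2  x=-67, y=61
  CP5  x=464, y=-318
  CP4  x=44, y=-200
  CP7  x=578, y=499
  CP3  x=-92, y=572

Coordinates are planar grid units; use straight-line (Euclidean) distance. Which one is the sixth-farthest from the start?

CP2

Distance to each, sorted:
CP7: 783.5
CP3: 677.1
CP1: 571.3
CP5: 465.8
CP6: 450.7
CP2: 195.1
CP4: 113.0
The sixth-farthest is CP2 at 195.1.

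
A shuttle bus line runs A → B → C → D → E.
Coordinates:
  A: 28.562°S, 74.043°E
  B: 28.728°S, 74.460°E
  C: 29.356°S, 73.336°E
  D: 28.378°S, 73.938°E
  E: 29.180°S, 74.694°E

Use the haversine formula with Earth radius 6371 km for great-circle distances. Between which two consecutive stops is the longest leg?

B–C

Leg distances:
A→B: 44.7 km
B→C: 129.7 km
C→D: 123.5 km
D→E: 115.7 km
The longest leg is B–C at 129.7 km.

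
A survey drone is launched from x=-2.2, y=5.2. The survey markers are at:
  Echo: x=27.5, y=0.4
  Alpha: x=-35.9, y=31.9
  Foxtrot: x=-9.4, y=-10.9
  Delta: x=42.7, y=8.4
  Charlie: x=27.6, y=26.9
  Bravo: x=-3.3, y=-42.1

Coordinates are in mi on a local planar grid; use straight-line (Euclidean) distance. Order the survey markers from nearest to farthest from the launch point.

Foxtrot, Echo, Charlie, Alpha, Delta, Bravo

Computing each straight-line distance from x=-2.2, y=5.2:
Foxtrot x=-9.4, y=-10.9: 17.6 mi
Echo x=27.5, y=0.4: 30.1 mi
Charlie x=27.6, y=26.9: 36.9 mi
Alpha x=-35.9, y=31.9: 43.0 mi
Delta x=42.7, y=8.4: 45.0 mi
Bravo x=-3.3, y=-42.1: 47.3 mi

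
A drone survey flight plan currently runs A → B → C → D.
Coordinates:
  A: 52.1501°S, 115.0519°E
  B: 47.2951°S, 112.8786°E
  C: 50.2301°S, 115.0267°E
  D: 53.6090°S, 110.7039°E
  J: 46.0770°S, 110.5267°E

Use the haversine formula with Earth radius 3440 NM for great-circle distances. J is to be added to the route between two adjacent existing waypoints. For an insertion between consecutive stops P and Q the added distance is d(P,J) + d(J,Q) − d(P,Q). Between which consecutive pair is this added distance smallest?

between A and B

Added distance for inserting J between each consecutive pair:
A–B: 223.4 NM
B–C: 233.3 NM
C–D: 501.5 NM
Smallest added distance is 223.4 NM, inserting between A and B.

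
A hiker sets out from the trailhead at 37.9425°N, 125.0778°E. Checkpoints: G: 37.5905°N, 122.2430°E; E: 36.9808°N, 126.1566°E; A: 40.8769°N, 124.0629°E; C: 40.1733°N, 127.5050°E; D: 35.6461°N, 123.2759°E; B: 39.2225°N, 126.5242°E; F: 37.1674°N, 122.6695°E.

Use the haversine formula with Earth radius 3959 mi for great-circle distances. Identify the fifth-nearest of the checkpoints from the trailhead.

D

Distance to each, sorted:
E: 89.0 mi
B: 118.0 mi
F: 142.4 mi
G: 156.7 mi
D: 187.4 mi
C: 201.8 mi
A: 209.9 mi
The fifth-nearest is D at 187.4 mi.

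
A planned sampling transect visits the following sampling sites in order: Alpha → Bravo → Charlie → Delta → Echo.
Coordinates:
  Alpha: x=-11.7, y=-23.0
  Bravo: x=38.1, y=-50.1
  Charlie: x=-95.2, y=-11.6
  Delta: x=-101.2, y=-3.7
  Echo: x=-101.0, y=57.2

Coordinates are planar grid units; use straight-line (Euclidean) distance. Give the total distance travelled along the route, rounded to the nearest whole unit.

Leg distances:
Alpha→Bravo: 56.7  (cumulative 56.7)
Bravo→Charlie: 138.7  (cumulative 195.4)
Charlie→Delta: 9.9  (cumulative 205.4)
Delta→Echo: 60.9  (cumulative 266.3)
Total route length ≈ 266.

266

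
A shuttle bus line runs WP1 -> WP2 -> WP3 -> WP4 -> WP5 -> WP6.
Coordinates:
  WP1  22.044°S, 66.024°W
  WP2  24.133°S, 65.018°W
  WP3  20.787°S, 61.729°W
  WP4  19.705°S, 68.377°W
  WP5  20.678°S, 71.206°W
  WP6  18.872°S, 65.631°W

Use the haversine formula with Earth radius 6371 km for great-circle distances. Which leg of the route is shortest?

WP1–WP2

Leg distances:
WP1→WP2: 254.1 km
WP2→WP3: 502.6 km
WP3→WP4: 703.8 km
WP4→WP5: 314.4 km
WP5→WP6: 616.9 km
The shortest leg is WP1–WP2 at 254.1 km.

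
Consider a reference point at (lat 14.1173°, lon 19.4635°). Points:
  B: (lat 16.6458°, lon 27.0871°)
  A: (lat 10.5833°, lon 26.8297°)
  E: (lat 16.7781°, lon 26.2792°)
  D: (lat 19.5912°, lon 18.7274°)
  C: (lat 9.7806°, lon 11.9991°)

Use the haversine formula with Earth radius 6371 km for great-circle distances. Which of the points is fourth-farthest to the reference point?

E

Distances from the reference point ((lat 14.1173°, lon 19.4635°)):
C: 944.2 km
A: 891.3 km
B: 864.2 km
E: 788.0 km
D: 613.7 km
The fourth-farthest is E at 788.0 km.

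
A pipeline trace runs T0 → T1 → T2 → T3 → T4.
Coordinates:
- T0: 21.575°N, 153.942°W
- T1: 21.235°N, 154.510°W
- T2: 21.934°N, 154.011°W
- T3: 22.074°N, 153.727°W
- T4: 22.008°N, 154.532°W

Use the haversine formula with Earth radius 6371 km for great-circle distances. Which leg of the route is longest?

T1–T2

Leg distances:
T0→T1: 69.9 km
T1→T2: 93.3 km
T2→T3: 33.2 km
T3→T4: 83.3 km
The longest leg is T1–T2 at 93.3 km.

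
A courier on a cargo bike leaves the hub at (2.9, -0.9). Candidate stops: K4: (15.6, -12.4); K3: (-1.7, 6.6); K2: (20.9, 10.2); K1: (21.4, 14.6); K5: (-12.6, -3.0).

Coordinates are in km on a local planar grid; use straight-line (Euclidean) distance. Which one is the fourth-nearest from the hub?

K2

Distances from the hub ((2.9, -0.9)):
K3: 8.8 km
K5: 15.6 km
K4: 17.1 km
K2: 21.1 km
K1: 24.1 km
The fourth-nearest is K2 at 21.1 km.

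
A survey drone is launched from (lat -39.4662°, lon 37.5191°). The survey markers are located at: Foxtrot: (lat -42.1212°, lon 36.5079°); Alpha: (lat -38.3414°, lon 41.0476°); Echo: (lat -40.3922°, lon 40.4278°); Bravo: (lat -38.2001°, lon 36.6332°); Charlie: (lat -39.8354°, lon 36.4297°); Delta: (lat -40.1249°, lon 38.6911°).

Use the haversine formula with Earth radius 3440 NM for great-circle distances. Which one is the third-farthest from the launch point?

Distance to each, sorted:
Alpha: 178.1 NM
Foxtrot: 165.9 NM
Echo: 145.0 NM
Bravo: 86.6 NM
Delta: 67.0 NM
Charlie: 55.0 NM
The third-farthest is Echo at 145.0 NM.

Echo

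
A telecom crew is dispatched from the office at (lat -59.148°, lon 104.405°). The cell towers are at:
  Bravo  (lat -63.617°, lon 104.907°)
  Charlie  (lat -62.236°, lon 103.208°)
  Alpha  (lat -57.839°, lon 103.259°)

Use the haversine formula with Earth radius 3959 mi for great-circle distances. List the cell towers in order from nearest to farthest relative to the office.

Alpha, Charlie, Bravo

Computing each great-circle distance from (lat -59.148°, lon 104.405°):
Alpha (lat -57.839°, lon 103.259°): 99.5 mi
Charlie (lat -62.236°, lon 103.208°): 217.2 mi
Bravo (lat -63.617°, lon 104.907°): 309.2 mi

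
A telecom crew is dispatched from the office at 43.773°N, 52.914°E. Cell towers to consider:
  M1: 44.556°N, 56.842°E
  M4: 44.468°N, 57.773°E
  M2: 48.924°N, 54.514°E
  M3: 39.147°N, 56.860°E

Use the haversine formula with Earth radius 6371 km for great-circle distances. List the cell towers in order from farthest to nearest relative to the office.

Distance from the office at 43.773°N, 52.914°E to each:
M3 39.147°N, 56.860°E: 610.3 km
M2 48.924°N, 54.514°E: 585.7 km
M4 44.468°N, 57.773°E: 395.4 km
M1 44.556°N, 56.842°E: 325.2 km

M3, M2, M4, M1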